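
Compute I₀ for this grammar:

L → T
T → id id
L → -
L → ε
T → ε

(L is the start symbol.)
First, augment the grammar with L' → L
I₀ = CLOSURE({ [L' → . L] }):
  [L' → . L] has the dot before L: add [L → . T], [L → . -], [L → .]
  [L → . T] has the dot before T: add [T → . id id], [T → .]
No further items can be added.

I₀ = { [L → . -], [L → . T], [L → .], [L' → . L], [T → . id id], [T → .] }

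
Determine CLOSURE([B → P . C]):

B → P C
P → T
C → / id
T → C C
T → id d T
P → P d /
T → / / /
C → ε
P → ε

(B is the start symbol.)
Start with: [B → P . C]
  [B → P . C] has the dot before C: add [C → . / id], [C → .]
No further items can be added.

CLOSURE = { [B → P . C], [C → . / id], [C → .] }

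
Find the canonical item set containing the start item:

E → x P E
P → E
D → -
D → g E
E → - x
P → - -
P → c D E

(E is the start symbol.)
{ [E → . - x], [E → . x P E], [E' → . E] }

First, augment the grammar with E' → E
I₀ = CLOSURE({ [E' → . E] }):
  [E' → . E] has the dot before E: add [E → . x P E], [E → . - x]
No further items can be added.

I₀ = { [E → . - x], [E → . x P E], [E' → . E] }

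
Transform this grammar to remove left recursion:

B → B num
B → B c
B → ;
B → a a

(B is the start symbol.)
B is directly left-recursive. The standard transformation for
  A → A α₁ | ... | A α_m | β₁ | ... | β_n
is
  A  → β₁ A' | ... | β_n A'
  A' → α₁ A' | ... | α_m A' | ε

B → ; becomes B → ; B'
B → a a becomes B → a a B'
B → B num becomes B' → num B'
B → B c becomes B' → c B'
Add B' → ε

Resulting grammar:
B → ; B'
B → a a B'
B' → num B'
B' → c B'
B' → ε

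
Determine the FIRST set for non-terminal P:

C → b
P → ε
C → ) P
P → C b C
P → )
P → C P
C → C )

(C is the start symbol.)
FIRST sets of the other non-terminals involved (by the same procedure, iterated to a fixed point):
  FIRST(C) = { ')', 'b' }

From P → ε:
  - ε-production, so ε ∈ FIRST(P)
From P → C b C:
  - C is a non-terminal: add FIRST(C) \ {ε} = { ')', 'b' }
    C is not nullable, so stop
From P → ):
  - ')' is a terminal: add ')' and stop
From P → C P:
  - C is a non-terminal: add FIRST(C) \ {ε} = { ')', 'b' }
    C is not nullable, so stop

Collecting: FIRST(P) = { ')', 'b', ε }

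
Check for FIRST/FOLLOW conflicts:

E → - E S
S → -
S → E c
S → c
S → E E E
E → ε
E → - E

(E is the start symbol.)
A FIRST/FOLLOW conflict occurs when a non-terminal N has a nullable alternative N → β (β ⇒* ε) and another alternative N → α with FIRST(α) ∩ FOLLOW(N) ≠ ∅: on such a lookahead the parser cannot decide between expanding α and letting N vanish via β.

Nullable non-terminals: E, S.
FIRST sets used below: FIRST(E) = { '-', ε }

E: nullable alternative(s) E → ε; FOLLOW(E) = { $, '-', 'c' }
  E → - E S: FIRST \ {ε} = { '-' } — overlaps FOLLOW(E) on { '-' }: CONFLICT
  E → ε: FIRST \ {ε} = { } — this is the only nullable alternative, skip
  E → - E: FIRST \ {ε} = { '-' } — overlaps FOLLOW(E) on { '-' }: CONFLICT

S: nullable alternative(s) S → E E E; FOLLOW(S) = { $, '-', 'c' }
  S → -: FIRST \ {ε} = { '-' } — overlaps FOLLOW(S) on { '-' }: CONFLICT
  S → E c: FIRST \ {ε} = { '-', 'c' } — overlaps FOLLOW(S) on { '-', 'c' }: CONFLICT
  S → c: FIRST \ {ε} = { 'c' } — overlaps FOLLOW(S) on { 'c' }: CONFLICT
  S → E E E: FIRST \ {ε} = { '-' } — this is the only nullable alternative, skip

So the grammar has 5 FIRST/FOLLOW conflicts (marked CONFLICT above).

Answer: Yes. E → '-' E S with FOLLOW(E) on { '-' }; E → '-' E with FOLLOW(E) on { '-' }; S → '-' with FOLLOW(S) on { '-' }; S → E c with FOLLOW(S) on { '-', 'c' }; S → c with FOLLOW(S) on { 'c' }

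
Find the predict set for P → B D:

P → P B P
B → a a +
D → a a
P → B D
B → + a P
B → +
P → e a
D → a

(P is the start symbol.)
{ '+', 'a' }

PREDICT(P → B D) = (FIRST(RHS) \ {ε}) ∪ (FOLLOW(P) if ε ∈ FIRST(RHS), i.e. RHS ⇒* ε)
FIRST(B) = { '+', 'a' }
FIRST(B D) = { '+', 'a' }
ε ∉ FIRST(B D), so FOLLOW(P) is not added.
PREDICT(P → B D) = { '+', 'a' }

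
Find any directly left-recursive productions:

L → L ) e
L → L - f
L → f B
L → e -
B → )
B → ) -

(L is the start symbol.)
L → L ) e: LEFT RECURSIVE (starts with L)
L → L - f: LEFT RECURSIVE (starts with L)
L → f B: starts with f
L → e -: starts with e
B → ): starts with ')'
B → ) -: starts with ')'

The grammar has direct left recursion on: L.

Answer: Yes, L is left-recursive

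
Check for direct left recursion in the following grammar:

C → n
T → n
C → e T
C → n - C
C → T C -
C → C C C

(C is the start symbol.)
Yes, C is left-recursive

C → n: starts with n
T → n: starts with n
C → e T: starts with e
C → n - C: starts with n
C → T C -: starts with T
C → C C C: LEFT RECURSIVE (starts with C)

The grammar has direct left recursion on: C.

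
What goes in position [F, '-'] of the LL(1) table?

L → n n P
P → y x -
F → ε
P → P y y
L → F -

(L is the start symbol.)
To find M[F, '-'], we find productions for F where '-' is in the predict set (PREDICT(N → α) = (FIRST(α) \ {ε}) ∪ (FOLLOW(N) if α ⇒* ε)).

Relevant sets:
  FOLLOW(F) = { '-' }

F → ε: PREDICT = { '-' }
  '-' is in predict set, so this production goes in M[F, '-']

M[F, '-'] = F → ε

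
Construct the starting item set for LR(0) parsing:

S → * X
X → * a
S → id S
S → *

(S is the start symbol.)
{ [S → . * X], [S → . *], [S → . id S], [S' → . S] }

First, augment the grammar with S' → S
I₀ = CLOSURE({ [S' → . S] }):
  [S' → . S] has the dot before S: add [S → . * X], [S → . id S], [S → . *]
No further items can be added.

I₀ = { [S → . * X], [S → . *], [S → . id S], [S' → . S] }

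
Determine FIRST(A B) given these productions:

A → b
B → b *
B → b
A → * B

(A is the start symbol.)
{ '*', 'b' }

FIRST sets of the non-terminals involved (from the grammar, by fixed-point iteration):
  FIRST(A) = { '*', 'b' }

To compute FIRST(A B), process the symbols left to right:
Symbol A is a non-terminal. Add FIRST(A) \ {ε} = { '*', 'b' }
A is not nullable (ε ∉ FIRST(A)), so stop here.
FIRST(A B) = { '*', 'b' }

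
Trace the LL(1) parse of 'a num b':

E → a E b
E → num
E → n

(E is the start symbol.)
LL(1) parsing maintains a stack (initially the start symbol over $) and the input. At each step: if the stack top is a terminal, match it against the current input token; if it is a non-terminal N, replace it with the RHS of M[N, lookahead] (the unique production whose predict set contains the lookahead).

Stack is shown with the top on the left.

Stack    Input      Action
--------------------------
E $      a num b $  output E → a E b
a E b $  a num b $  match 'a'
E b $    num b $    output E → num
num b $  num b $    match 'num'
b $      b $        match 'b'
$        $          accept

The string is accepted.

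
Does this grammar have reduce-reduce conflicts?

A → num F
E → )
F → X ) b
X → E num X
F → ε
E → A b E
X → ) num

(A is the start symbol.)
No reduce-reduce conflicts

Augment with A' → A and build the canonical LR(0) collection (I0 = CLOSURE({[A' → . A]}), then GOTO on every symbol after a dot until no new states appear). It has 16 states:
  I0: { [A → . num F], [A' → . A] }  — shift
  I1: { [A' → A .] }  — accept
  I2: { [A → . num F], [A → num . F], [E → . )], [E → . A b E], [F → . X ) b], [F → .], [X → . ) num], [X → . E num X] }  — shift, reduce
  I3: { [E → ) .], [X → ) . num] }  — shift, reduce
  I4: { [E → A . b E] }  — shift
  I5: { [X → E . num X] }  — shift
  I6: { [A → num F .] }  — reduce
  I7: { [F → X . ) b] }  — shift
  I8: { [F → X ) . b] }  — shift
  I9: { [F → X ) b .] }  — reduce
  I10: { [A → . num F], [E → . )], [E → . A b E], [X → . ) num], [X → . E num X], [X → E num . X] }  — shift
  I11: { [X → E num X .] }  — reduce
  I12: { [A → . num F], [E → . )], [E → . A b E], [E → A b . E] }  — shift
  I13: { [E → ) .] }  — reduce
  I14: { [E → A b E .] }  — reduce
  I15: { [X → ) num .] }  — reduce

No state contains more than one complete item.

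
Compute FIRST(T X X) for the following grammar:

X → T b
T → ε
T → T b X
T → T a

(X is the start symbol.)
FIRST sets of the non-terminals involved (from the grammar, by fixed-point iteration):
  FIRST(T) = { 'a', 'b', ε }
  FIRST(X) = { 'a', 'b' }

To compute FIRST(T X X), process the symbols left to right:
Symbol T is a non-terminal. Add FIRST(T) \ {ε} = { 'a', 'b' }
T is nullable (ε ∈ FIRST(T)), continue to the next symbol.
Symbol X is a non-terminal. Add FIRST(X) \ {ε} = { 'a', 'b' }
X is not nullable (ε ∉ FIRST(X)), so stop here.
FIRST(T X X) = { 'a', 'b' }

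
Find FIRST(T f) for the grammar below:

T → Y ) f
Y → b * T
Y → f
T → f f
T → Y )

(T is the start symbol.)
{ 'b', 'f' }

FIRST sets of the non-terminals involved (from the grammar, by fixed-point iteration):
  FIRST(T) = { 'b', 'f' }

To compute FIRST(T f), process the symbols left to right:
Symbol T is a non-terminal. Add FIRST(T) \ {ε} = { 'b', 'f' }
T is not nullable (ε ∉ FIRST(T)), so stop here.
FIRST(T f) = { 'b', 'f' }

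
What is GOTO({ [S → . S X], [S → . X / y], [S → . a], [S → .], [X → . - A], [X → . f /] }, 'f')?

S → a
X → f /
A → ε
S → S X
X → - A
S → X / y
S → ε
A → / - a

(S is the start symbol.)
GOTO(I, 'f') = CLOSURE({ [A → αX.β] : [A → α.Xβ] ∈ I, X = 'f' })

Items with dot before 'f', with the dot advanced:
  [X → . f /] → [X → f . /]
Closure adds nothing (no advanced item has the dot before a non-terminal).

GOTO = { [X → f . /] }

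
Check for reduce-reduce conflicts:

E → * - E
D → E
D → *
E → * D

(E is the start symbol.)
No reduce-reduce conflicts

A reduce-reduce conflict occurs when an LR(0) state has two complete items [A → α .] and [B → β .] — both call for a reduction, and with no lookahead the parser cannot choose between them.

Augment with E' → E and build the canonical LR(0) collection (I0 = CLOSURE({[E' → . E]}), then GOTO on every symbol after a dot until no new states appear). It has 8 states:
  I0: { [E → . * - E], [E → . * D], [E' → . E] }  — shift
  I1: { [D → . *], [D → . E], [E → * . - E], [E → * . D], [E → . * - E], [E → . * D] }  — shift
  I2: { [E' → E .] }  — accept
  I3: { [D → * .], [D → . *], [D → . E], [E → * . - E], [E → * . D], [E → . * - E], [E → . * D] }  — shift, reduce
  I4: { [E → * - . E], [E → . * - E], [E → . * D] }  — shift
  I5: { [E → * D .] }  — reduce
  I6: { [D → E .] }  — reduce
  I7: { [E → * - E .] }  — reduce

No state contains more than one complete item.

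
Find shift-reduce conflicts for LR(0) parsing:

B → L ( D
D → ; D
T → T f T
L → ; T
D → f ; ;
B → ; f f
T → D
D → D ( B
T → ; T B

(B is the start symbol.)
A shift-reduce conflict occurs when an LR(0) state has both:
  - a complete (reduce) item [A → α .] (dot at the end), and
  - a shift item [B → β . c γ] (dot before a terminal).

Augment with B' → B and build the canonical LR(0) collection (I0 = CLOSURE({[B' → . B]}), then GOTO on every symbol after a dot until no new states appear). It has 23 states:
  I0: { [B → . ; f f], [B → . L ( D], [B' → . B], [L → . ; T] }  — shift
  I1: { [B → ; . f f], [D → . ; D], [D → . D ( B], [D → . f ; ;], [L → ; . T], [T → . ; T B], [T → . D], [T → . T f T] }  — shift
  I2: { [B' → B .] }  — accept
  I3: { [B → L . ( D] }  — shift
  I4: { [B → L ( . D], [D → . ; D], [D → . D ( B], [D → . f ; ;] }  — shift
  I5: { [D → . ; D], [D → . D ( B], [D → . f ; ;], [D → ; . D] }  — shift
  I6: { [B → L ( D .], [D → D . ( B] }  — shift, reduce
  I7: { [D → f . ; ;] }  — shift
  I8: { [D → f ; . ;] }  — shift
  I9: { [D → f ; ; .] }  — reduce
  I10: { [B → . ; f f], [B → . L ( D], [D → D ( . B], [L → . ; T] }  — shift
  I11: { [D → D ( B .] }  — reduce
  I12: { [D → ; D .], [D → D . ( B] }  — shift, reduce
  I13: { [D → . ; D], [D → . D ( B], [D → . f ; ;], [D → ; . D], [T → . ; T B], [T → . D], [T → . T f T], [T → ; . T B] }  — shift
  I14: { [D → D . ( B], [T → D .] }  — shift, reduce
  I15: { [L → ; T .], [T → T . f T] }  — shift, reduce
  I16: { [B → ; f . f], [D → f . ; ;] }  — shift
  I17: { [B → ; f f .] }  — reduce
  I18: { [D → . ; D], [D → . D ( B], [D → . f ; ;], [T → . ; T B], [T → . D], [T → . T f T], [T → T f . T] }  — shift
  I19: { [T → T . f T], [T → T f T .] }  — shift, reduce
  I20: { [D → ; D .], [D → D . ( B], [T → D .] }  — shift, 2 reduces
  I21: { [B → . ; f f], [B → . L ( D], [L → . ; T], [T → ; T . B], [T → T . f T] }  — shift
  I22: { [T → ; T B .] }  — reduce

I6 contains reduce item [B → L ( D .] and shift item [D → D . ( B] — shift-reduce conflict.
I12 contains reduce item [D → ; D .] and shift item [D → D . ( B] — shift-reduce conflict.
I14 contains reduce item [T → D .] and shift item [D → D . ( B] — shift-reduce conflict.
I15 contains reduce item [L → ; T .] and shift item [T → T . f T] — shift-reduce conflict.
I19 contains reduce item [T → T f T .] and shift item [T → T . f T] — shift-reduce conflict.
I20 contains reduce items [D → ; D .], [T → D .] and shift item [D → D . ( B] — shift-reduce conflict.

Answer: Yes — I6: [B → L ( D .] vs [D → D . ( B]; I12: [D → ; D .] vs [D → D . ( B]; I14: [T → D .] vs [D → D . ( B]; I15: [L → ; T .] vs [T → T . f T]; I19: [T → T f T .] vs [T → T . f T]; I20: [D → ; D .] vs [D → D . ( B]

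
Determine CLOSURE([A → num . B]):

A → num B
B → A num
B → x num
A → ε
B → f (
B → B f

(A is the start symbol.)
Start with: [A → num . B]
  [A → num . B] has the dot before B: add [B → . A num], [B → . x num], [B → . f (], [B → . B f]
  [B → . A num] has the dot before A: add [A → . num B], [A → .]
No further items can be added.

CLOSURE = { [A → . num B], [A → .], [A → num . B], [B → . A num], [B → . B f], [B → . f (], [B → . x num] }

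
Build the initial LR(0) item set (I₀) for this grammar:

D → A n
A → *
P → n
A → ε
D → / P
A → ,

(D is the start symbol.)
First, augment the grammar with D' → D
I₀ = CLOSURE({ [D' → . D] }):
  [D' → . D] has the dot before D: add [D → . A n], [D → . / P]
  [D → . A n] has the dot before A: add [A → . *], [A → .], [A → . ,]
No further items can be added.

I₀ = { [A → . *], [A → . ,], [A → .], [D → . / P], [D → . A n], [D' → . D] }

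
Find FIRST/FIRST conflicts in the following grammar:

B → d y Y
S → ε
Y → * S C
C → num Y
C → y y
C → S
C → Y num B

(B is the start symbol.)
No FIRST/FIRST conflicts.

A FIRST/FIRST conflict occurs when two productions N → α and N → β for the same non-terminal have FIRST(α) ∩ FIRST(β) ≠ ∅ (with ε ∈ FIRST of a nullable right-hand side, so two nullable alternatives also conflict).

FIRST sets of the non-terminals at (or reachable through a nullable prefix from) the front of some alternative:
  FIRST(S) = { ε }
  FIRST(Y) = { '*' }

Productions for C:
  C → num Y: FIRST = { 'num' }
  C → y y: FIRST = { 'y' }
  C → S: FIRST = { ε }
  C → Y num B: FIRST = { '*' }
B, S, Y have only one production, so no FIRST/FIRST conflict is possible there.

All alternatives of each non-terminal have pairwise disjoint FIRST sets.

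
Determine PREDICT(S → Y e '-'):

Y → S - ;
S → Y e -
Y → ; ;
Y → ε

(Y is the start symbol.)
{ ';', 'e' }

PREDICT(S → Y e '-') = (FIRST(RHS) \ {ε}) ∪ (FOLLOW(S) if ε ∈ FIRST(RHS), i.e. RHS ⇒* ε)
FIRST(Y) = { ';', 'e', ε }
FIRST(Y e '-') = { ';', 'e' }
ε ∉ FIRST(Y e '-'), so FOLLOW(S) is not added.
PREDICT(S → Y e '-') = { ';', 'e' }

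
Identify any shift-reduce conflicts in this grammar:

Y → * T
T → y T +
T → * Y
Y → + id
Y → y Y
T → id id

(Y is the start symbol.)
No shift-reduce conflicts

Augment with Y' → Y and build the canonical LR(0) collection (I0 = CLOSURE({[Y' → . Y]}), then GOTO on every symbol after a dot until no new states appear). It has 15 states:
  I0: { [Y → . * T], [Y → . + id], [Y → . y Y], [Y' → . Y] }  — shift
  I1: { [T → . * Y], [T → . id id], [T → . y T +], [Y → * . T] }  — shift
  I2: { [Y → + . id] }  — shift
  I3: { [Y' → Y .] }  — accept
  I4: { [Y → . * T], [Y → . + id], [Y → . y Y], [Y → y . Y] }  — shift
  I5: { [Y → y Y .] }  — reduce
  I6: { [Y → + id .] }  — reduce
  I7: { [T → * . Y], [Y → . * T], [Y → . + id], [Y → . y Y] }  — shift
  I8: { [Y → * T .] }  — reduce
  I9: { [T → id . id] }  — shift
  I10: { [T → . * Y], [T → . id id], [T → . y T +], [T → y . T +] }  — shift
  I11: { [T → y T . +] }  — shift
  I12: { [T → y T + .] }  — reduce
  I13: { [T → id id .] }  — reduce
  I14: { [T → * Y .] }  — reduce

No state contains both a complete item and a shift item.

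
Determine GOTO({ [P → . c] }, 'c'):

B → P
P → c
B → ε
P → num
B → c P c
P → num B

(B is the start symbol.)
{ [P → c .] }

GOTO(I, 'c') = CLOSURE({ [A → αX.β] : [A → α.Xβ] ∈ I, X = 'c' })

Items with dot before 'c', with the dot advanced:
  [P → . c] → [P → c .]
Closure adds nothing (no advanced item has the dot before a non-terminal).

GOTO = { [P → c .] }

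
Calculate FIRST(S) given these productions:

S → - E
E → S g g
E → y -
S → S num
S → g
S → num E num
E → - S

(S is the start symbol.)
{ '-', 'g', 'num' }

From S → - E:
  - '-' is a terminal: add '-' and stop
From S → S num:
  - S is the symbol being defined: contributes nothing new
    S is not nullable, so stop
From S → g:
  - g is a terminal: add 'g' and stop
From S → num E num:
  - num is a terminal: add 'num' and stop

Collecting: FIRST(S) = { '-', 'g', 'num' }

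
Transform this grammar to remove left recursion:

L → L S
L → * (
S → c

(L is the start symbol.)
L is directly left-recursive. The standard transformation for
  A → A α₁ | ... | A α_m | β₁ | ... | β_n
is
  A  → β₁ A' | ... | β_n A'
  A' → α₁ A' | ... | α_m A' | ε

L → * ( becomes L → * ( L'
L → L S becomes L' → S L'
Add L' → ε

Productions for other non-terminals are unchanged:
  S → c

Resulting grammar:
L → * ( L'
L' → S L'
L' → ε
S → c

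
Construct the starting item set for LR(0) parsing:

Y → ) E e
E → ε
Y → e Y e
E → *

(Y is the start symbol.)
First, augment the grammar with Y' → Y
I₀ = CLOSURE({ [Y' → . Y] }):
  [Y' → . Y] has the dot before Y: add [Y → . ) E e], [Y → . e Y e]
No further items can be added.

I₀ = { [Y → . ) E e], [Y → . e Y e], [Y' → . Y] }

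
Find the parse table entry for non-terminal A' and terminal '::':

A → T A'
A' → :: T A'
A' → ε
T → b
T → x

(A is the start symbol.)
To find M[A', '::'], we find productions for A' where '::' is in the predict set (PREDICT(N → α) = (FIRST(α) \ {ε}) ∪ (FOLLOW(N) if α ⇒* ε)).

Relevant sets:
  FOLLOW(A') = { $ }

A' → :: T A': PREDICT = { '::' }
  '::' is in predict set, so this production goes in M[A', '::']
A' → ε: PREDICT = { $ }

M[A', '::'] = A' → :: T A'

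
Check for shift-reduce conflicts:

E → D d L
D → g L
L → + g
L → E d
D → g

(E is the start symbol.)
A shift-reduce conflict occurs when an LR(0) state has both:
  - a complete (reduce) item [A → α .] (dot at the end), and
  - a shift item [B → β . c γ] (dot before a terminal).

Augment with E' → E and build the canonical LR(0) collection (I0 = CLOSURE({[E' → . E]}), then GOTO on every symbol after a dot until no new states appear). It has 11 states:
  I0: { [D → . g L], [D → . g], [E → . D d L], [E' → . E] }  — shift
  I1: { [E → D . d L] }  — shift
  I2: { [E' → E .] }  — accept
  I3: { [D → . g L], [D → . g], [D → g . L], [D → g .], [E → . D d L], [L → . + g], [L → . E d] }  — shift, reduce
  I4: { [L → + . g] }  — shift
  I5: { [L → E . d] }  — shift
  I6: { [D → g L .] }  — reduce
  I7: { [L → E d .] }  — reduce
  I8: { [L → + g .] }  — reduce
  I9: { [D → . g L], [D → . g], [E → . D d L], [E → D d . L], [L → . + g], [L → . E d] }  — shift
  I10: { [E → D d L .] }  — reduce

I3 contains reduce item [D → g .] and shift items [D → . g], [D → . g L], [L → . + g] — shift-reduce conflict.

Answer: Yes — I3: [D → g .] vs [D → . g]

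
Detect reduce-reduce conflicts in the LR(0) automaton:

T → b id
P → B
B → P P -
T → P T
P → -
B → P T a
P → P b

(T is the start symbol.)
A reduce-reduce conflict occurs when an LR(0) state has two complete items [A → α .] and [B → β .] — both call for a reduction, and with no lookahead the parser cannot choose between them.

Augment with T' → T and build the canonical LR(0) collection (I0 = CLOSURE({[T' → . T]}), then GOTO on every symbol after a dot until no new states appear). It has 12 states:
  I0: { [B → . P P -], [B → . P T a], [P → . -], [P → . B], [P → . P b], [T → . P T], [T → . b id], [T' → . T] }  — shift
  I1: { [P → - .] }  — reduce
  I2: { [P → B .] }  — reduce
  I3: { [B → . P P -], [B → . P T a], [B → P . P -], [B → P . T a], [P → . -], [P → . B], [P → . P b], [P → P . b], [T → . P T], [T → . b id], [T → P . T] }  — shift
  I4: { [T' → T .] }  — accept
  I5: { [T → b . id] }  — shift
  I6: { [T → b id .] }  — reduce
  I7: { [B → . P P -], [B → . P T a], [B → P . P -], [B → P . T a], [B → P P . -], [P → . -], [P → . B], [P → . P b], [P → P . b], [T → . P T], [T → . b id], [T → P . T] }  — shift
  I8: { [B → P T . a], [T → P T .] }  — shift, reduce
  I9: { [P → P b .], [T → b . id] }  — shift, reduce
  I10: { [B → P T a .] }  — reduce
  I11: { [B → P P - .], [P → - .] }  — 2 reduces

I11 contains complete items [B → P P - .], [P → - .] — reduce-reduce conflict.

Answer: Yes — I11: [B → P P - .] vs [P → - .]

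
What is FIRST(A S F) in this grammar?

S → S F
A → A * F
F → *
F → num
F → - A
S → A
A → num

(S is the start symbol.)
{ 'num' }

FIRST sets of the non-terminals involved (from the grammar, by fixed-point iteration):
  FIRST(A) = { 'num' }

To compute FIRST(A S F), process the symbols left to right:
Symbol A is a non-terminal. Add FIRST(A) \ {ε} = { 'num' }
A is not nullable (ε ∉ FIRST(A)), so stop here.
FIRST(A S F) = { 'num' }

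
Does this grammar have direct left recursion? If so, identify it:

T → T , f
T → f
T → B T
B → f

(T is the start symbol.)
Direct left recursion occurs when N → N α for some non-terminal N (the right-hand side begins with the left-hand side itself).

T → T , f: LEFT RECURSIVE (starts with T)
T → f: starts with f
T → B T: starts with B
B → f: starts with f

The grammar has direct left recursion on: T.

Answer: Yes, T is left-recursive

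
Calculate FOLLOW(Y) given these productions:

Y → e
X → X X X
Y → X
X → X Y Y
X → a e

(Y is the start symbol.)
{ $, 'a', 'e' }

To compute FOLLOW(Y), find every occurrence of Y on a right-hand side N → α Y β: add FIRST(β) \ {ε}, and if β is empty or nullable also add FOLLOW(N). Iterate to a fixed point.

Y is the start symbol, so $ ∈ FOLLOW(Y).
In X → X Y Y: Y is followed by Y, add FIRST(Y) \ {ε} = { 'a', 'e' }
In X → X Y Y: Y is at the end, add FOLLOW(X)

The FOLLOW sets referred to above (computed the same way, to a fixed point):
  FOLLOW(X) = { $, 'a', 'e' }

Taking the union: FOLLOW(Y) = { $, 'a', 'e' }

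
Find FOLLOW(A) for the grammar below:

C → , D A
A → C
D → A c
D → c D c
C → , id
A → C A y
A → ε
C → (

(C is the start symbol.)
To compute FOLLOW(A), find every occurrence of A on a right-hand side N → α A β: add FIRST(β) \ {ε}, and if β is empty or nullable also add FOLLOW(N). Iterate to a fixed point.

In C → , D A: A is at the end, add FOLLOW(C)
In D → A c: A is followed by c, add FIRST(c) \ {ε} = { 'c' }
In A → C A y: A is followed by y, add FIRST(y) \ {ε} = { 'y' }

The FOLLOW sets referred to above (computed the same way, to a fixed point):
  FOLLOW(C) = { $, '(', ',', 'c', 'y' }

Taking the union: FOLLOW(A) = { $, '(', ',', 'c', 'y' }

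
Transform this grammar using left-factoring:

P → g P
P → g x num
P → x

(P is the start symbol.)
P → g P'
P' → P
P' → x num
P → x

Left-factoring transforms A → αβ₁ | αβ₂ into A → αA' and A' → β₁ | β₂
(α is the longest common prefix among the alternatives). Repeat until
no nonterminal has two alternatives with a common prefix.

Round 1: P has alternatives sharing prefix 'g'. Introduce P': P → g P'
  Add: P' → P
  Add: P' → x num

No remaining common prefixes — done.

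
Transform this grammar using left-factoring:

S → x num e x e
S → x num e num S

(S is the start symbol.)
S → x num e S'
S' → x e
S' → num S

Left-factoring transforms A → αβ₁ | αβ₂ into A → αA' and A' → β₁ | β₂
(α is the longest common prefix among the alternatives). Repeat until
no nonterminal has two alternatives with a common prefix.

Round 1: S has alternatives sharing prefix 'x num e'. Introduce S': S → x num e S'
  Add: S' → x e
  Add: S' → num S

No remaining common prefixes — done.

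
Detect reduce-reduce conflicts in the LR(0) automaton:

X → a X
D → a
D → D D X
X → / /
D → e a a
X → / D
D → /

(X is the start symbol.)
Yes — I5: [D → / .] vs [X → / / .]

Augment with X' → X and build the canonical LR(0) collection (I0 = CLOSURE({[X' → . X]}), then GOTO on every symbol after a dot until no new states appear). It has 16 states:
  I0: { [X → . / /], [X → . / D], [X → . a X], [X' → . X] }  — shift
  I1: { [D → . /], [D → . D D X], [D → . a], [D → . e a a], [X → / . /], [X → / . D] }  — shift
  I2: { [X' → X .] }  — accept
  I3: { [X → . / /], [X → . / D], [X → . a X], [X → a . X] }  — shift
  I4: { [X → a X .] }  — reduce
  I5: { [D → / .], [X → / / .] }  — 2 reduces
  I6: { [D → . /], [D → . D D X], [D → . a], [D → . e a a], [D → D . D X], [X → / D .] }  — shift, reduce
  I7: { [D → a .] }  — reduce
  I8: { [D → e . a a] }  — shift
  I9: { [D → e a . a] }  — shift
  I10: { [D → e a a .] }  — reduce
  I11: { [D → / .] }  — reduce
  I12: { [D → . /], [D → . D D X], [D → . a], [D → . e a a], [D → D . D X], [D → D D . X], [X → . / /], [X → . / D], [X → . a X] }  — shift
  I13: { [D → . /], [D → . D D X], [D → . a], [D → . e a a], [D → / .], [X → / . /], [X → / . D] }  — shift, reduce
  I14: { [D → D D X .] }  — reduce
  I15: { [D → a .], [X → . / /], [X → . / D], [X → . a X], [X → a . X] }  — shift, reduce

I5 contains complete items [D → / .], [X → / / .] — reduce-reduce conflict.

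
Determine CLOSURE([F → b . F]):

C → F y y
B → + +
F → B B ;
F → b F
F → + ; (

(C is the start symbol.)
{ [B → . + +], [F → . + ; (], [F → . B B ;], [F → . b F], [F → b . F] }

To compute CLOSURE, for each item [A → α.Bβ] where B is a non-terminal, add [B → .γ] for all productions B → γ; repeat for the newly added items until nothing changes.

Start with: [F → b . F]
  [F → b . F] has the dot before F: add [F → . B B ;], [F → . b F], [F → . + ; (]
  [F → . B B ;] has the dot before B: add [B → . + +]
No further items can be added.

CLOSURE = { [B → . + +], [F → . + ; (], [F → . B B ;], [F → . b F], [F → b . F] }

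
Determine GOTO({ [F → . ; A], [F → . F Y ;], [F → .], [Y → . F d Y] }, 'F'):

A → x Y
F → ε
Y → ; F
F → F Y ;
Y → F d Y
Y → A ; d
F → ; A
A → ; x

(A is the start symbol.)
{ [A → . ; x], [A → . x Y], [F → . ; A], [F → . F Y ;], [F → .], [F → F . Y ;], [Y → . ; F], [Y → . A ; d], [Y → . F d Y], [Y → F . d Y] }

GOTO(I, 'F') = CLOSURE({ [A → αX.β] : [A → α.Xβ] ∈ I, X = 'F' })

Items with dot before 'F', with the dot advanced:
  [F → . F Y ;] → [F → F . Y ;]
  [Y → . F d Y] → [Y → F . d Y]
Closure of the advanced items:
  [F → F . Y ;] has the dot before Y: add [Y → . ; F], [Y → . F d Y], [Y → . A ; d]
  [Y → . F d Y] has the dot before F: add [F → .], [F → . F Y ;], [F → . ; A]
  [Y → . A ; d] has the dot before A: add [A → . x Y], [A → . ; x]

GOTO = { [A → . ; x], [A → . x Y], [F → . ; A], [F → . F Y ;], [F → .], [F → F . Y ;], [Y → . ; F], [Y → . A ; d], [Y → . F d Y], [Y → F . d Y] }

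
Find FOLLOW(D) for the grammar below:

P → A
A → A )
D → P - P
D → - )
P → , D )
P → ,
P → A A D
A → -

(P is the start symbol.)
To compute FOLLOW(D), find every occurrence of D on a right-hand side N → α D β: add FIRST(β) \ {ε}, and if β is empty or nullable also add FOLLOW(N). Iterate to a fixed point.

In P → , D ): D is followed by ')', add FIRST(')') \ {ε} = { ')' }
In P → A A D: D is at the end, add FOLLOW(P)

The FOLLOW sets referred to above (computed the same way, to a fixed point):
  FOLLOW(P) = { $, ')', '-' }

Taking the union: FOLLOW(D) = { $, ')', '-' }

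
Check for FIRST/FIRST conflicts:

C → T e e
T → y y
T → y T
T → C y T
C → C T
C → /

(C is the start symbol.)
FIRST sets of the non-terminals at (or reachable through a nullable prefix from) the front of some alternative:
  FIRST(T) = { '/', 'y' }
  FIRST(C) = { '/', 'y' }

Productions for C:
  C → T e e: FIRST = { '/', 'y' }
  C → C T: FIRST = { '/', 'y' }
  C → /: FIRST = { '/' }
Productions for T:
  T → y y: FIRST = { 'y' }
  T → y T: FIRST = { 'y' }
  T → C y T: FIRST = { '/', 'y' }

Conflict for C: C → T e e and C → C T
  Overlap: { '/', 'y' }
Conflict for C: C → T e e and C → /
  Overlap: { '/' }
Conflict for C: C → C T and C → /
  Overlap: { '/' }
Conflict for T: T → y y and T → y T
  Overlap: { 'y' }
Conflict for T: T → y y and T → C y T
  Overlap: { 'y' }
Conflict for T: T → y T and T → C y T
  Overlap: { 'y' }

Answer: Yes. C → T e e / C → C T on { '/', 'y' }; C → T e e / C → '/' on { '/' }; C → C T / C → '/' on { '/' }; T → y y / T → y T on { 'y' }; T → y y / T → C y T on { 'y' }; T → y T / T → C y T on { 'y' }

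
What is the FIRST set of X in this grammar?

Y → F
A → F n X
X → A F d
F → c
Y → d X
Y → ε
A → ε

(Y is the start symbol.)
{ 'c' }

To compute FIRST(X), examine every production with X on the left-hand side, reading each right-hand side left to right until a non-nullable symbol is reached.

FIRST sets of the other non-terminals involved (by the same procedure, iterated to a fixed point):
  FIRST(A) = { 'c', ε }
  FIRST(F) = { 'c' }

From X → A F d:
  - A is a non-terminal: add FIRST(A) \ {ε} = { 'c' }
    A is nullable, so continue to the next symbol
  - F is a non-terminal: add FIRST(F) \ {ε} = { 'c' }
    F is not nullable, so stop

Collecting: FIRST(X) = { 'c' }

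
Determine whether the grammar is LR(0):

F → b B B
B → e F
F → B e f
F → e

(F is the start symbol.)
No. Shift-reduce conflict between [F → e .] and [B → . e F]

Augment with F' → F and build the canonical LR(0) collection (I0 = CLOSURE({[F' → . F]}), then GOTO on every symbol after a dot until no new states appear). It has 11 states:
  I0: { [B → . e F], [F → . B e f], [F → . b B B], [F → . e], [F' → . F] }  — shift
  I1: { [F → B . e f] }  — shift
  I2: { [F' → F .] }  — accept
  I3: { [B → . e F], [F → b . B B] }  — shift
  I4: { [B → . e F], [B → e . F], [F → . B e f], [F → . b B B], [F → . e], [F → e .] }  — shift, reduce
  I5: { [B → e F .] }  — reduce
  I6: { [B → . e F], [F → b B . B] }  — shift
  I7: { [B → . e F], [B → e . F], [F → . B e f], [F → . b B B], [F → . e] }  — shift
  I8: { [F → b B B .] }  — reduce
  I9: { [F → B e . f] }  — shift
  I10: { [F → B e f .] }  — reduce

Conflict in state I4:
  Shift-reduce conflict between [F → e .] and [B → . e F]
So the grammar is NOT LR(0).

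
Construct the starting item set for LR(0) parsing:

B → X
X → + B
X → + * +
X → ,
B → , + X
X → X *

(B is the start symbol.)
{ [B → . , + X], [B → . X], [B' → . B], [X → . + * +], [X → . + B], [X → . ,], [X → . X *] }

First, augment the grammar with B' → B
I₀ = CLOSURE({ [B' → . B] }):
  [B' → . B] has the dot before B: add [B → . X], [B → . , + X]
  [B → . X] has the dot before X: add [X → . + B], [X → . + * +], [X → . ,], [X → . X *]
No further items can be added.

I₀ = { [B → . , + X], [B → . X], [B' → . B], [X → . + * +], [X → . + B], [X → . ,], [X → . X *] }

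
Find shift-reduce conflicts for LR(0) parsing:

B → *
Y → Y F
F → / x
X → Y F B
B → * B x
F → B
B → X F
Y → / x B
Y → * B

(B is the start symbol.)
Yes — I1: [B → * .] vs [B → . *]; I8: [Y → Y F .] vs [B → . *]; I10: [F → / x .] vs [B → . *]; I14: [Y → * B .] vs [B → * B . x]

A shift-reduce conflict occurs when an LR(0) state has both:
  - a complete (reduce) item [A → α .] (dot at the end), and
  - a shift item [B → β . c γ] (dot before a terminal).

Augment with B' → B and build the canonical LR(0) collection (I0 = CLOSURE({[B' → . B]}), then GOTO on every symbol after a dot until no new states appear). It has 16 states:
  I0: { [B → . * B x], [B → . *], [B → . X F], [B' → . B], [X → . Y F B], [Y → . * B], [Y → . / x B], [Y → . Y F] }  — shift
  I1: { [B → * . B x], [B → * .], [B → . * B x], [B → . *], [B → . X F], [X → . Y F B], [Y → * . B], [Y → . * B], [Y → . / x B], [Y → . Y F] }  — shift, reduce
  I2: { [Y → / . x B] }  — shift
  I3: { [B' → B .] }  — accept
  I4: { [B → . * B x], [B → . *], [B → . X F], [B → X . F], [F → . / x], [F → . B], [X → . Y F B], [Y → . * B], [Y → . / x B], [Y → . Y F] }  — shift
  I5: { [B → . * B x], [B → . *], [B → . X F], [F → . / x], [F → . B], [X → . Y F B], [X → Y . F B], [Y → . * B], [Y → . / x B], [Y → . Y F], [Y → Y . F] }  — shift
  I6: { [F → / . x], [Y → / . x B] }  — shift
  I7: { [F → B .] }  — reduce
  I8: { [B → . * B x], [B → . *], [B → . X F], [X → . Y F B], [X → Y F . B], [Y → . * B], [Y → . / x B], [Y → . Y F], [Y → Y F .] }  — shift, reduce
  I9: { [X → Y F B .] }  — reduce
  I10: { [B → . * B x], [B → . *], [B → . X F], [F → / x .], [X → . Y F B], [Y → . * B], [Y → . / x B], [Y → . Y F], [Y → / x . B] }  — shift, reduce
  I11: { [Y → / x B .] }  — reduce
  I12: { [B → X F .] }  — reduce
  I13: { [B → . * B x], [B → . *], [B → . X F], [X → . Y F B], [Y → . * B], [Y → . / x B], [Y → . Y F], [Y → / x . B] }  — shift
  I14: { [B → * B . x], [Y → * B .] }  — shift, reduce
  I15: { [B → * B x .] }  — reduce

I1 contains reduce item [B → * .] and shift items [B → . *], [B → . * B x], [Y → . * B], [Y → . / x B] — shift-reduce conflict.
I8 contains reduce item [Y → Y F .] and shift items [B → . *], [B → . * B x], [Y → . * B], [Y → . / x B] — shift-reduce conflict.
I10 contains reduce item [F → / x .] and shift items [B → . *], [B → . * B x], [Y → . * B], [Y → . / x B] — shift-reduce conflict.
I14 contains reduce item [Y → * B .] and shift item [B → * B . x] — shift-reduce conflict.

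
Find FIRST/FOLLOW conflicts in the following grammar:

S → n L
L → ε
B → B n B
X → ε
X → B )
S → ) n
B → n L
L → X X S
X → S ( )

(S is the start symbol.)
Yes. L → X X S with FOLLOW(L) on { ')', 'n' }; X → B ')' with FOLLOW(X) on { 'n' }; X → S '(' ')' with FOLLOW(X) on { ')', 'n' }

A FIRST/FOLLOW conflict occurs when a non-terminal N has a nullable alternative N → β (β ⇒* ε) and another alternative N → α with FIRST(α) ∩ FOLLOW(N) ≠ ∅: on such a lookahead the parser cannot decide between expanding α and letting N vanish via β.

Nullable non-terminals: L, X.
FIRST sets used below: FIRST(X) = { ')', 'n', ε }, FIRST(S) = { ')', 'n' }, FIRST(B) = { 'n' }

L: nullable alternative(s) L → ε; FOLLOW(L) = { $, '(', ')', 'n' }
  L → ε: FIRST \ {ε} = { } — this is the only nullable alternative, skip
  L → X X S: FIRST \ {ε} = { ')', 'n' } — overlaps FOLLOW(L) on { ')', 'n' }: CONFLICT

X: nullable alternative(s) X → ε; FOLLOW(X) = { ')', 'n' }
  X → ε: FIRST \ {ε} = { } — this is the only nullable alternative, skip
  X → B ): FIRST \ {ε} = { 'n' } — overlaps FOLLOW(X) on { 'n' }: CONFLICT
  X → S ( ): FIRST \ {ε} = { ')', 'n' } — overlaps FOLLOW(X) on { ')', 'n' }: CONFLICT

B, S have no nullable alternative, so no FIRST/FOLLOW check is needed there.

So the grammar has 3 FIRST/FOLLOW conflicts (marked CONFLICT above).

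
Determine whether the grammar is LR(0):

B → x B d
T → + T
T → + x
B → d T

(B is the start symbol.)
A grammar is LR(0) if no state in the canonical LR(0) collection has:
  - both a shift item (dot before a terminal) and a complete item (shift-reduce conflict), or
  - two or more complete items (reduce-reduce conflict; the accept item [B' → B .] counts as a complete item here).

Augment with B' → B and build the canonical LR(0) collection (I0 = CLOSURE({[B' → . B]}), then GOTO on every symbol after a dot until no new states appear). It has 10 states:
  I0: { [B → . d T], [B → . x B d], [B' → . B] }  — shift
  I1: { [B' → B .] }  — accept
  I2: { [B → d . T], [T → . + T], [T → . + x] }  — shift
  I3: { [B → . d T], [B → . x B d], [B → x . B d] }  — shift
  I4: { [B → x B . d] }  — shift
  I5: { [B → x B d .] }  — reduce
  I6: { [T → + . T], [T → + . x], [T → . + T], [T → . + x] }  — shift
  I7: { [B → d T .] }  — reduce
  I8: { [T → + T .] }  — reduce
  I9: { [T → + x .] }  — reduce

Every state is either a pure shift/goto state or contains exactly one complete item and nothing to shift — no conflicts. The grammar is LR(0).

Answer: Yes, the grammar is LR(0)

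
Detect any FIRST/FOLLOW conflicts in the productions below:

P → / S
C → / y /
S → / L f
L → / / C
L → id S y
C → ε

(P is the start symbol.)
No FIRST/FOLLOW conflicts.

A FIRST/FOLLOW conflict occurs when a non-terminal N has a nullable alternative N → β (β ⇒* ε) and another alternative N → α with FIRST(α) ∩ FOLLOW(N) ≠ ∅: on such a lookahead the parser cannot decide between expanding α and letting N vanish via β.

Nullable non-terminals: C.

C: nullable alternative(s) C → ε; FOLLOW(C) = { 'f' }
  C → / y /: FIRST \ {ε} = { '/' } — disjoint from FOLLOW(C)
  C → ε: FIRST \ {ε} = { } — this is the only nullable alternative, skip

L, P, S have no nullable alternative, so no FIRST/FOLLOW check is needed there.

No FIRST/FOLLOW conflicts found.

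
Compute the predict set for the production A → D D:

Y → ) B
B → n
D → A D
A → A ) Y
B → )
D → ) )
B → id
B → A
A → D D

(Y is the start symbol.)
{ ')' }

PREDICT(A → D D) = (FIRST(RHS) \ {ε}) ∪ (FOLLOW(A) if ε ∈ FIRST(RHS), i.e. RHS ⇒* ε)
FIRST(D) = { ')' }
FIRST(D D) = { ')' }
ε ∉ FIRST(D D), so FOLLOW(A) is not added.
PREDICT(A → D D) = { ')' }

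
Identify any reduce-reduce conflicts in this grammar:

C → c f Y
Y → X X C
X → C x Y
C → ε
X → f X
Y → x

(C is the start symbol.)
No reduce-reduce conflicts

A reduce-reduce conflict occurs when an LR(0) state has two complete items [A → α .] and [B → β .] — both call for a reduction, and with no lookahead the parser cannot choose between them.

Augment with C' → C and build the canonical LR(0) collection (I0 = CLOSURE({[C' → . C]}), then GOTO on every symbol after a dot until no new states appear). It has 14 states:
  I0: { [C → . c f Y], [C → .], [C' → . C] }  — shift, reduce
  I1: { [C' → C .] }  — accept
  I2: { [C → c . f Y] }  — shift
  I3: { [C → . c f Y], [C → .], [C → c f . Y], [X → . C x Y], [X → . f X], [Y → . X X C], [Y → . x] }  — shift, reduce
  I4: { [X → C . x Y] }  — shift
  I5: { [C → . c f Y], [C → .], [X → . C x Y], [X → . f X], [Y → X . X C] }  — shift, reduce
  I6: { [C → c f Y .] }  — reduce
  I7: { [C → . c f Y], [C → .], [X → . C x Y], [X → . f X], [X → f . X] }  — shift, reduce
  I8: { [Y → x .] }  — reduce
  I9: { [X → f X .] }  — reduce
  I10: { [C → . c f Y], [C → .], [Y → X X . C] }  — shift, reduce
  I11: { [Y → X X C .] }  — reduce
  I12: { [C → . c f Y], [C → .], [X → . C x Y], [X → . f X], [X → C x . Y], [Y → . X X C], [Y → . x] }  — shift, reduce
  I13: { [X → C x Y .] }  — reduce

No state contains more than one complete item.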